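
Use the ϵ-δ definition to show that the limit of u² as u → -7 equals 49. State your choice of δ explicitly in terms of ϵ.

δ = min(2, ϵ/16)

Let ϵ > 0. We seek δ > 0 with 0 < |u + 7| < δ ⇒ |u² − 49| < ϵ.
Factor: u² − 49 = (u + 7)(u - 7), so |u² − 49| = |u + 7|·|u - 7|.
Impose δ ≤ 2 so that |u| < 9; then |u - 7| ≤ 16.
Hence |u² − 49| ≤ 16|u + 7|, which is < ϵ once |u + 7| < ϵ/16.
Take δ = min(2, ϵ/16). If 0 < |u + 7| < δ then both bounds hold and |u² − 49| ≤ 16|u + 7| < 16·(ϵ/16) = ϵ.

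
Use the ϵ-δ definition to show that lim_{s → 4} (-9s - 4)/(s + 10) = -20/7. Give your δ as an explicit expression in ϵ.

Suppose ϵ > 0. We want δ > 0 with 0 < |s − 4| < δ ⇒ |(-9s - 4)/(s + 10) + 20/7| < ϵ.
Combining over a common denominator, (-9s - 4)/(s + 10) + 20/7 = [(-9s - 4)·14 − (-40)·(s + 10)] / [14·(s + 10)] = -86(s − 4) / (14(s + 10)).
So |(-9s - 4)/(s + 10) + 20/7| = 86|s − 4| / (14·|s + 10|).
Restrict δ ≤ 7. Then |s − 4| < 7 gives |s + 10| = |(s − 4) + 14| ≥ 14 − 7 = 7.
Hence |(-9s - 4)/(s + 10) + 20/7| < 86|s − 4|/(14·7) = (43/49)|s − 4|, which is < ϵ once |s − 4| < (49/43)ϵ.
Take δ = min(7, (49/43)ϵ). Then 0 < |s − 4| < δ forces both bounds, so |(-9s - 4)/(s + 10) + 20/7| < ϵ.

δ = min(7, (49/43)ϵ)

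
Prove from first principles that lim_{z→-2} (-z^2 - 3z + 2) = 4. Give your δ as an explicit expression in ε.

Suppose ε > 0. We want δ > 0 such that 0 < |z + 2| < δ implies |(-z^2 - 3z + 2) − 4| < ε.
(-z^2 - 3z + 2) − 4 = -z^2 - 3z - 2 = (z + 2)(-z - 1).
So |(-z^2 - 3z + 2) − 4| = |z + 2|·|-z - 1|.
Require δ ≤ 1. Then |z + 2| < 1 gives |z| < 3, and by the triangle inequality |-z - 1| ≤ 3 + 1 = 4.
Hence |(-z^2 - 3z + 2) − 4| ≤ 4|z + 2| < ε provided |z + 2| < ε/4.
Choosing δ = min(1, ε/4) ensures both conditions, hence |(-z^2 - 3z + 2) − 4| < ε.

δ = min(1, ε/4)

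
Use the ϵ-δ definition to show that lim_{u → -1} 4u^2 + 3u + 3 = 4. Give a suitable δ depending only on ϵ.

δ = min(1, ϵ/9)

Let ϵ > 0. We want δ > 0 such that 0 < |u + 1| < δ implies |(4u^2 + 3u + 3) − 4| < ϵ.
(4u^2 + 3u + 3) − 4 = 4u^2 + 3u - 1 = (u + 1)(4u - 1).
So |(4u^2 + 3u + 3) − 4| = |u + 1|·|4u - 1|.
Require δ ≤ 1. Then |u + 1| < 1 gives |u| < 2, and by the triangle inequality |4u - 1| ≤ 4·2 + 1 = 9.
Hence |(4u^2 + 3u + 3) − 4| ≤ 9|u + 1| < ϵ provided |u + 1| < ϵ/9.
Choosing δ = min(1, ϵ/9) ensures both conditions, hence |(4u^2 + 3u + 3) − 4| < ϵ.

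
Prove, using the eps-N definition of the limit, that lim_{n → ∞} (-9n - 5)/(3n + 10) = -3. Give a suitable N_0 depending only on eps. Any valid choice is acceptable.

Let eps > 0. For n ≥ 1, |(-9n - 5)/(3n + 10) + 3| = |75|/(3(3n + 10)) = 75/(3(3n + 10)).
Since 3n + 10 ≥ 3n for n ≥ 1, this is ≤ 75/(3·3n) = (25/3)/n.
So |(-9n - 5)/(3n + 10) + 3| < eps whenever n > (25/3)/eps.
Take N_0 = (25/3)/eps. If n > N_0 then |(-9n - 5)/(3n + 10) + 3| ≤ (25/3)/n < eps.

N_0 = (25/3)/eps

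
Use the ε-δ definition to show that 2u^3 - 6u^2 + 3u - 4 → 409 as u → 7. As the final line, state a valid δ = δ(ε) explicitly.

Let ε > 0. We want δ > 0 such that 0 < |u − 7| < δ implies |(2u^3 - 6u^2 + 3u - 4) − 409| < ε.
(2u^3 - 6u^2 + 3u - 4) − 409 = 2u^3 - 6u^2 + 3u - 413 = (u − 7)(2u^2 + 8u + 59).
So |(2u^3 - 6u^2 + 3u - 4) − 409| = |u − 7|·|2u^2 + 8u + 59|.
Assume first that |u − 7| < 1, so |u| < 8. Then |2u^2 + 8u + 59| ≤ 2·8^2 + 8·8 + 59 = 251.
Hence |(2u^3 - 6u^2 + 3u - 4) − 409| ≤ 251|u − 7| < ε provided |u − 7| < ε/251.
Take δ = min(1, ε/251). Then 0 < |u − 7| < δ gives both |u − 7| < 1 and |u − 7| < ε/251, so |(2u^3 - 6u^2 + 3u - 4) − 409| < ε.

δ = min(1, ε/251)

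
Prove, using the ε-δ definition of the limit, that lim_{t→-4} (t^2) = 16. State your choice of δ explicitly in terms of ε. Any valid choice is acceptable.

Suppose ε > 0. We seek δ > 0 with 0 < |t + 4| < δ ⇒ |t^2 − 16| < ε.
Factor: t^2 − 16 = (t + 4)(t - 4), so |t^2 − 16| = |t + 4|·|t - 4|.
Restrict δ ≤ 1. Then |t + 4| < 1 gives |t| < 5, so by the triangle inequality |t - 4| ≤ 5 + 4 = 9.
Hence |t^2 − 16| ≤ 9|t + 4|, which is < ε once |t + 4| < ε/9.
Take δ = min(1, ε/9). If 0 < |t + 4| < δ then both bounds hold and |t^2 − 16| ≤ 9|t + 4| < 9·(ε/9) = ε.

δ = min(1, ε/9)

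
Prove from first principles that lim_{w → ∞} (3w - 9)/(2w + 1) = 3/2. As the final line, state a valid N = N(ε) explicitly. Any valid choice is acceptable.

N = (21/4)/ε

Suppose ε > 0. We seek N > 0 such that w > N implies |(3w - 9)/(2w + 1) − (3/2)| < ε.
(3w - 9)/(2w + 1) − (3/2) = (2(3w - 9) − 3(2w + 1)) / (2(2w + 1)) = -21/(2(2w + 1)).
For w > 0 we have 2w + 1 > 2w, so |(3w - 9)/(2w + 1) − (3/2)| = 21/(2(2w + 1)) < 21/(2·2w) = (21/4)/w.
Thus |(3w - 9)/(2w + 1) − (3/2)| < ε whenever w > (21/4)/ε.
Take N = (21/4)/ε. If w > N then |(3w - 9)/(2w + 1) − (3/2)| < (21/4)/w < ε.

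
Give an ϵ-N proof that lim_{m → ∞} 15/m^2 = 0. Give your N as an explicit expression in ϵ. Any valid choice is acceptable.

Let ϵ > 0 be given. For m ≥ 1, |15/m^2 − 0| = 15/m^2.
15/m^2 < ϵ ⇔ m^2 > 15/ϵ ⇔ m > (15/ϵ)^{1/2}.
Take N = (15/ϵ)^{1/2}. Then m > N implies 15/m^2 < ϵ.

N = (15/ϵ)^{1/2}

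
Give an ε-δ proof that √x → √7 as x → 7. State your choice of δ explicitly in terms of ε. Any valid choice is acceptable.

δ = min(7, √7·ε)

Fix ε > 0. We want δ > 0 such that 0 < |x − 7| < δ implies |√x − √7| < ε.
Rationalise: √x − √7 = (x − 7)/(√x + √7), so |√x − √7| = |x − 7|/(√x + √7).
Restrict δ ≤ 7 so that |x − 7| < 7 forces x > 0, and then √x + √7 > √7.
Hence |√x − √7| < |x − 7|/√7, which is < ε once |x − 7| < √7·ε.
Take δ = min(7, √7·ε). If 0 < |x − 7| < δ then x > 0 and |√x − √7| < |x − 7|/√7 < ε.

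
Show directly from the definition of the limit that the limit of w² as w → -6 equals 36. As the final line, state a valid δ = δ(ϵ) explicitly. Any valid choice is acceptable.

δ = min(2, ϵ/14)

Suppose ϵ > 0. We seek δ > 0 with 0 < |w + 6| < δ ⇒ |w² − 36| < ϵ.
Factor: w² − 36 = (w + 6)(w - 6), so |w² − 36| = |w + 6|·|w - 6|.
Restrict δ ≤ 2. Then |w + 6| < 2 gives |w| < 8, so by the triangle inequality |w - 6| ≤ 8 + 6 = 14.
Hence |w² − 36| ≤ 14|w + 6|, which is < ϵ once |w + 6| < ϵ/14.
Take δ = min(2, ϵ/14). If 0 < |w + 6| < δ then both bounds hold and |w² − 36| ≤ 14|w + 6| < 14·(ϵ/14) = ϵ.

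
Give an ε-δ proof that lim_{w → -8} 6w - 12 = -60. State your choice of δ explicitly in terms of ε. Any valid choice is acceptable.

Fix ε > 0. We need δ > 0 so that 0 < |w + 8| < δ implies |(6w - 12) + 60| < ε.
|(6w - 12) + 60| = |6w + 48| = 6|w + 8|.
So 6|w + 8| < ε exactly when |w + 8| < ε/6.
Choosing δ = ε/6 gives |(6w - 12) + 60| = 6|w + 8| < ε whenever |w + 8| < δ.

δ = ε/6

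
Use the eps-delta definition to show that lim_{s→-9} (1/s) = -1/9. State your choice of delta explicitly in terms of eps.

delta = min(9/2, (81/2)eps)

Let eps > 0. We seek delta > 0 such that 0 < |s + 9| < delta implies |1/s + 1/9| < eps.
|1/s + 1/9| = |-9 − s|/(9·|s|) = |s + 9|/(9|s|).
Restrict delta ≤ 9/2. Then |s + 9| < 9/2 gives |s| > 9/2, so 9|s| > 81/2.
Then |1/s + 1/9| < |s + 9|/(81/2), which is < eps when |s + 9| < (81/2)eps.
Take delta = min(9/2, (81/2)eps). Then 0 < |s + 9| < delta gives both |s + 9| < 9/2 and |s + 9| < (81/2)eps, so |1/s + 1/9| < eps.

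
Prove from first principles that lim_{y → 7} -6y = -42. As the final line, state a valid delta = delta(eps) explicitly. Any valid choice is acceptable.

delta = eps/6

Suppose eps > 0. We need delta > 0 so that 0 < |y − 7| < delta implies |(-6y) + 42| < eps.
|(-6y) + 42| = |-6y + 42| = 6|y − 7|.
Thus it suffices that |y − 7| < eps/6.
Choosing delta = eps/6 gives |(-6y) + 42| = 6|y − 7| < eps whenever |y − 7| < delta.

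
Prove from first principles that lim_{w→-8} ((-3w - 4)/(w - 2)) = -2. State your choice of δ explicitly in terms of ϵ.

Fix ϵ > 0. We want δ > 0 with 0 < |w + 8| < δ ⇒ |(-3w - 4)/(w - 2) + 2| < ϵ.
Combining over a common denominator, (-3w - 4)/(w - 2) + 2 = [(-3w - 4)·(-10) − 20·(w - 2)] / [(-10)·(w - 2)] = 10(w + 8) / ((-10)(w - 2)).
So |(-3w - 4)/(w - 2) + 2| = 10|w + 8| / (10·|w − 2|).
Restrict δ ≤ 5. Then |w + 8| < 5 gives |w − 2| = |(w + 8) + (-10)| ≥ 10 − 5 = 5.
Hence |(-3w - 4)/(w - 2) + 2| < 10|w + 8|/(10·5) = (1/5)|w + 8|, which is < ϵ once |w + 8| < 5ϵ.
Take δ = min(5, 5ϵ). Then 0 < |w + 8| < δ forces both bounds, so |(-3w - 4)/(w - 2) + 2| < ϵ.

δ = min(5, 5ϵ)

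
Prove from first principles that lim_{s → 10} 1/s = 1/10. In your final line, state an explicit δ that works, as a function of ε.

Suppose ε > 0. We seek δ > 0 such that 0 < |s − 10| < δ implies |1/s − (1/10)| < ε.
|1/s − (1/10)| = |10 − s|/(10·|s|) = |s − 10|/(10|s|).
Restrict δ ≤ 5. Then |s − 10| < 5 gives |s| > 5, so 10|s| > 50.
Then |1/s − (1/10)| < |s − 10|/50, which is < ε when |s − 10| < 50ε.
Take δ = min(5, 50ε). Then 0 < |s − 10| < δ gives both |s − 10| < 5 and |s − 10| < 50ε, so |1/s − (1/10)| < ε.

δ = min(5, 50ε)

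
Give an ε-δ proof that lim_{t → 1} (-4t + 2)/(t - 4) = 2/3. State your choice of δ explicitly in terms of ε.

Let ε > 0 be given. We want δ > 0 with 0 < |t − 1| < δ ⇒ |(-4t + 2)/(t - 4) − (2/3)| < ε.
Combining over a common denominator, (-4t + 2)/(t - 4) − (2/3) = [(-4t + 2)·(-3) − (-2)·(t - 4)] / [(-3)·(t - 4)] = 14(t − 1) / ((-3)(t - 4)).
So |(-4t + 2)/(t - 4) − (2/3)| = 14|t − 1| / (3·|t − 4|).
Require δ ≤ 3/2, so |t − 4| ≥ |-3| − |t − 1| > 3 − 3/2 = 3/2.
Hence |(-4t + 2)/(t - 4) − (2/3)| < 14|t − 1|/(3·(3/2)) = (28/9)|t − 1|, which is < ε once |t − 1| < (9/28)ε.
Take δ = min(3/2, (9/28)ε). Then 0 < |t − 1| < δ forces both bounds, so |(-4t + 2)/(t - 4) − (2/3)| < ε.

δ = min(3/2, (9/28)ε)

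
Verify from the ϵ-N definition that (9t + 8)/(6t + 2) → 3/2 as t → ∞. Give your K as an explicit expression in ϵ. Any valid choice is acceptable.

Let ϵ > 0 be given. We seek K > 0 such that t > K implies |(9t + 8)/(6t + 2) − (3/2)| < ϵ.
(9t + 8)/(6t + 2) − (3/2) = (6(9t + 8) − 9(6t + 2)) / (6(6t + 2)) = 30/(6(6t + 2)).
For t > 0 we have 6t + 2 > 6t, so |(9t + 8)/(6t + 2) − (3/2)| = 30/(6(6t + 2)) < 30/(6·6t) = (5/6)/t.
Thus |(9t + 8)/(6t + 2) − (3/2)| < ϵ whenever t > (5/6)/ϵ.
Take K = (5/6)/ϵ. If t > K then |(9t + 8)/(6t + 2) − (3/2)| < (5/6)/t < ϵ.

K = (5/6)/ϵ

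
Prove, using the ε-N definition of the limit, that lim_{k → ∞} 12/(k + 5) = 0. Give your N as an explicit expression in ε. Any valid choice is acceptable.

N = 12/ε

Let ε > 0. For k ≥ 1, |12/(k + 5) − 0| = 12/(k + 5) ≤ 12/k.
We need 12/k < ε, i.e. k > 12/ε.
Take N = 12/ε. If k > N then |12/(k + 5)| ≤ 12/k < ε.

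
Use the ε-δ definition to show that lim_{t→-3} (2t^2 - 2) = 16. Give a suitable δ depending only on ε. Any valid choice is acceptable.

δ = min(1, ε/14)

Fix ε > 0. We want δ > 0 such that 0 < |t + 3| < δ implies |(2t^2 - 2) − 16| < ε.
(2t^2 - 2) − 16 = 2t^2 - 18 = (t + 3)(2t - 6).
So |(2t^2 - 2) − 16| = |t + 3|·|2t - 6|.
Require δ ≤ 1. Then |t + 3| < 1 gives |t| < 4, and by the triangle inequality |2t - 6| ≤ 2·4 + 6 = 14.
Hence |(2t^2 - 2) − 16| ≤ 14|t + 3| < ε provided |t + 3| < ε/14.
Choosing δ = min(1, ε/14) ensures both conditions, hence |(2t^2 - 2) − 16| < ε.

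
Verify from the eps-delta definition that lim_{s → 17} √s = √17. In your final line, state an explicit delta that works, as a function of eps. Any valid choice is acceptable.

Fix eps > 0. We want delta > 0 such that 0 < |s − 17| < delta implies |√s − √17| < eps.
Multiplying by the conjugate, |√s − √17| = |s − 17|/(√s + √17).
Restrict delta ≤ 17 so that |s − 17| < 17 forces s > 0, and then √s + √17 > √17.
Hence |√s − √17| < |s − 17|/√17, which is < eps once |s − 17| < √17·eps.
Take delta = min(17, √17·eps). If 0 < |s − 17| < delta then s > 0 and |√s − √17| < |s − 17|/√17 < eps.

delta = min(17, √17·eps)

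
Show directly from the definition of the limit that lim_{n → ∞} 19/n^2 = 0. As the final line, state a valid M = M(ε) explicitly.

M = (19/ε)^{1/2}

Fix ε > 0. For n ≥ 1, |19/n^2 − 0| = 19/n^2.
19/n^2 < ε ⇔ n^2 > 19/ε ⇔ n > (19/ε)^{1/2}.
Take M = (19/ε)^{1/2}. Then n > M implies 19/n^2 < ε.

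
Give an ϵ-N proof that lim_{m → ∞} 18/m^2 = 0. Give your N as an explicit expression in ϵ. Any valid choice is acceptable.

N = (18/ϵ)^{1/2}

Let ϵ > 0. For m ≥ 1, |18/m^2 − 0| = 18/m^2.
18/m^2 < ϵ ⇔ m^2 > 18/ϵ ⇔ m > (18/ϵ)^{1/2}.
Take N = (18/ϵ)^{1/2}. Then m > N implies 18/m^2 < ϵ.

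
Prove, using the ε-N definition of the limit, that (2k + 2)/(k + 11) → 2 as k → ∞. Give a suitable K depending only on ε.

Suppose ε > 0. For k ≥ 1, |(2k + 2)/(k + 11) − 2| = |-20|/((k + 11)) = 20/((k + 11)).
Since k + 11 ≥ k for k ≥ 1, this is ≤ 20/(k) = 20/k.
So |(2k + 2)/(k + 11) − 2| < ε whenever k > 20/ε.
Take K = 20/ε. If k > K then |(2k + 2)/(k + 11) − 2| ≤ 20/k < ε.

K = 20/ε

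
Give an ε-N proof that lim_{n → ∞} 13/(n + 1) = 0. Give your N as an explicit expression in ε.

N = 13/ε

Let ε > 0 be given. For n ≥ 1, |13/(n + 1) − 0| = 13/(n + 1) ≤ 13/n.
We need 13/n < ε, i.e. n > 13/ε.
Take N = 13/ε. If n > N then |13/(n + 1)| ≤ 13/n < ε.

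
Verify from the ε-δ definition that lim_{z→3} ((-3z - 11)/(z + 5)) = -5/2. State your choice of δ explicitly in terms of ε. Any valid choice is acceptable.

δ = min(4, 8ε)

Fix ε > 0. We want δ > 0 with 0 < |z − 3| < δ ⇒ |(-3z - 11)/(z + 5) + 5/2| < ε.
Combining over a common denominator, (-3z - 11)/(z + 5) + 5/2 = [(-3z - 11)·8 − (-20)·(z + 5)] / [8·(z + 5)] = -4(z − 3) / (8(z + 5)).
So |(-3z - 11)/(z + 5) + 5/2| = 4|z − 3| / (8·|z + 5|).
Restrict δ ≤ 4. Then |z − 3| < 4 gives |z + 5| = |(z − 3) + 8| ≥ 8 − 4 = 4.
Hence |(-3z - 11)/(z + 5) + 5/2| < 4|z − 3|/(8·4) = (1/8)|z − 3|, which is < ε once |z − 3| < 8ε.
Take δ = min(4, 8ε). Then 0 < |z − 3| < δ forces both bounds, so |(-3z - 11)/(z + 5) + 5/2| < ε.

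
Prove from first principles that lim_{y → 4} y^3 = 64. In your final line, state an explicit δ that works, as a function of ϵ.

δ = min(1, ϵ/61)

Let ϵ > 0. We seek δ > 0 with 0 < |y − 4| < δ ⇒ |y^3 − 64| < ϵ.
Factor: y^3 − 64 = (y − 4)(y^2 + 4y + 16), so |y^3 − 64| = |y − 4|·|y^2 + 4y + 16|.
Impose δ ≤ 1 so that |y| < 5; then |y^2 + 4y + 16| ≤ 61.
Hence |y^3 − 64| ≤ 61|y − 4|, which is < ϵ once |y − 4| < ϵ/61.
Take δ = min(1, ϵ/61). If 0 < |y − 4| < δ then both bounds hold and |y^3 − 64| ≤ 61|y − 4| < 61·(ϵ/61) = ϵ.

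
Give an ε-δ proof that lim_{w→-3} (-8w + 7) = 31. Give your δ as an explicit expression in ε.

Fix ε > 0. We need δ > 0 so that 0 < |w + 3| < δ implies |(-8w + 7) − 31| < ε.
Since (-8w + 7) − 31 = -8(w + 3), we have |(-8w + 7) − 31| = 8|w + 3|.
Thus it suffices that |w + 3| < ε/8.
Take δ = ε/8. If 0 < |w + 3| < δ then |(-8w + 7) − 31| = 8|w + 3| < 8·(ε/8) = ε.

δ = ε/8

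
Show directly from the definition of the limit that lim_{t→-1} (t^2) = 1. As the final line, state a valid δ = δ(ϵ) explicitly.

δ = min(1, ϵ/3)

Let ϵ > 0 be given. We seek δ > 0 with 0 < |t + 1| < δ ⇒ |t^2 − 1| < ϵ.
Factor: t^2 − 1 = (t + 1)(t - 1), so |t^2 − 1| = |t + 1|·|t - 1|.
Impose δ ≤ 1 so that |t| < 2; then |t - 1| ≤ 3.
Hence |t^2 − 1| ≤ 3|t + 1|, which is < ϵ once |t + 1| < ϵ/3.
Take δ = min(1, ϵ/3). If 0 < |t + 1| < δ then both bounds hold and |t^2 − 1| ≤ 3|t + 1| < 3·(ϵ/3) = ϵ.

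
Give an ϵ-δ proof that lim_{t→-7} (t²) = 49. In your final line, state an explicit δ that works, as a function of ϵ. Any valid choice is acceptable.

Suppose ϵ > 0. We seek δ > 0 with 0 < |t + 7| < δ ⇒ |t² − 49| < ϵ.
Factor: t² − 49 = (t + 7)(t - 7), so |t² − 49| = |t + 7|·|t - 7|.
Impose δ ≤ 1 so that |t| < 8; then |t - 7| ≤ 15.
Hence |t² − 49| ≤ 15|t + 7|, which is < ϵ once |t + 7| < ϵ/15.
Take δ = min(1, ϵ/15). If 0 < |t + 7| < δ then both bounds hold and |t² − 49| ≤ 15|t + 7| < 15·(ϵ/15) = ϵ.

δ = min(1, ϵ/15)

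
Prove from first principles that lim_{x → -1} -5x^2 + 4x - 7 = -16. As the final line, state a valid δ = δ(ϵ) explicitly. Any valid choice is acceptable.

δ = min(2, ϵ/24)

Let ϵ > 0. We want δ > 0 such that 0 < |x + 1| < δ implies |(-5x^2 + 4x - 7) + 16| < ϵ.
(-5x^2 + 4x - 7) + 16 = -5x^2 + 4x + 9 = (x + 1)(-5x + 9).
So |(-5x^2 + 4x - 7) + 16| = |x + 1|·|-5x + 9|.
Assume first that |x + 1| < 2, so |x| < 3. Then |-5x + 9| ≤ 5·3 + 9 = 24.
Hence |(-5x^2 + 4x - 7) + 16| ≤ 24|x + 1| < ϵ provided |x + 1| < ϵ/24.
Take δ = min(2, ϵ/24). Then 0 < |x + 1| < δ gives both |x + 1| < 2 and |x + 1| < ϵ/24, so |(-5x^2 + 4x - 7) + 16| < ϵ.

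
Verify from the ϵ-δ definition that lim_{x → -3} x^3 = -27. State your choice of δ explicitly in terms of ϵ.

δ = min(1, ϵ/37)

Let ϵ > 0 be given. We seek δ > 0 with 0 < |x + 3| < δ ⇒ |x^3 + 27| < ϵ.
Factor: x^3 + 27 = (x + 3)(x^2 - 3x + 9), so |x^3 + 27| = |x + 3|·|x^2 - 3x + 9|.
Impose δ ≤ 1 so that |x| < 4; then |x^2 - 3x + 9| ≤ 37.
Hence |x^3 + 27| ≤ 37|x + 3|, which is < ϵ once |x + 3| < ϵ/37.
Take δ = min(1, ϵ/37). If 0 < |x + 3| < δ then both bounds hold and |x^3 + 27| ≤ 37|x + 3| < 37·(ϵ/37) = ϵ.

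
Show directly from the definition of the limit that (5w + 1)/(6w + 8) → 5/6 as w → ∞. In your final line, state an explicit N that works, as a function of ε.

N = (17/18)/ε

Fix ε > 0. We seek N > 0 such that w > N implies |(5w + 1)/(6w + 8) − (5/6)| < ε.
(5w + 1)/(6w + 8) − (5/6) = (6(5w + 1) − 5(6w + 8)) / (6(6w + 8)) = -34/(6(6w + 8)).
For w > 0 we have 6w + 8 > 6w, so |(5w + 1)/(6w + 8) − (5/6)| = 34/(6(6w + 8)) < 34/(6·6w) = (17/18)/w.
Thus |(5w + 1)/(6w + 8) − (5/6)| < ε whenever w > (17/18)/ε.
Take N = (17/18)/ε. If w > N then |(5w + 1)/(6w + 8) − (5/6)| < (17/18)/w < ε.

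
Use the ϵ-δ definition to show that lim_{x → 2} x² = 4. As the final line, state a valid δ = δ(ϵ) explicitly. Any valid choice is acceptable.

Suppose ϵ > 0. We seek δ > 0 with 0 < |x − 2| < δ ⇒ |x² − 4| < ϵ.
Factor: x² − 4 = (x − 2)(x + 2), so |x² − 4| = |x − 2|·|x + 2|.
Impose δ ≤ 1 so that |x| < 3; then |x + 2| ≤ 5.
Hence |x² − 4| ≤ 5|x − 2|, which is < ϵ once |x − 2| < ϵ/5.
Take δ = min(1, ϵ/5). If 0 < |x − 2| < δ then both bounds hold and |x² − 4| ≤ 5|x − 2| < 5·(ϵ/5) = ϵ.

δ = min(1, ϵ/5)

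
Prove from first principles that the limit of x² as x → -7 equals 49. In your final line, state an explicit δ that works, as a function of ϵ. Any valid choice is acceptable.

Let ϵ > 0 be given. We seek δ > 0 with 0 < |x + 7| < δ ⇒ |x² − 49| < ϵ.
Factor: x² − 49 = (x + 7)(x - 7), so |x² − 49| = |x + 7|·|x - 7|.
Restrict δ ≤ 2. Then |x + 7| < 2 gives |x| < 9, so by the triangle inequality |x - 7| ≤ 9 + 7 = 16.
Hence |x² − 49| ≤ 16|x + 7|, which is < ϵ once |x + 7| < ϵ/16.
Take δ = min(2, ϵ/16). If 0 < |x + 7| < δ then both bounds hold and |x² − 49| ≤ 16|x + 7| < 16·(ϵ/16) = ϵ.

δ = min(2, ϵ/16)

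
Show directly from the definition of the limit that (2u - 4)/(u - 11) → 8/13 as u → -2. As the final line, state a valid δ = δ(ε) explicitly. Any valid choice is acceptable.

Fix ε > 0. We want δ > 0 with 0 < |u + 2| < δ ⇒ |(2u - 4)/(u - 11) − (8/13)| < ε.
Combining over a common denominator, (2u - 4)/(u - 11) − (8/13) = [(2u - 4)·(-13) − (-8)·(u - 11)] / [(-13)·(u - 11)] = -18(u + 2) / ((-13)(u - 11)).
So |(2u - 4)/(u - 11) − (8/13)| = 18|u + 2| / (13·|u − 11|).
Require δ ≤ 13/2, so |u − 11| ≥ |-13| − |u + 2| > 13 − 13/2 = 13/2.
Hence |(2u - 4)/(u - 11) − (8/13)| < 18|u + 2|/(13·(13/2)) = (36/169)|u + 2|, which is < ε once |u + 2| < (169/36)ε.
Take δ = min(13/2, (169/36)ε). Then 0 < |u + 2| < δ forces both bounds, so |(2u - 4)/(u - 11) − (8/13)| < ε.

δ = min(13/2, (169/36)ε)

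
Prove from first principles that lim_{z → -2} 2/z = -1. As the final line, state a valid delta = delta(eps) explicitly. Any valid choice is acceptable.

Let eps > 0. We seek delta > 0 such that 0 < |z + 2| < delta implies |2/z + 1| < eps.
|2/z + 1| = 2·|-2 − z|/(2·|z|) = 2|z + 2|/(2|z|).
Require delta ≤ 1 so that |z| > 2 − 1 = 1, hence 2|z| > 2.
Then |2/z + 1| < 2|z + 2|/2, which is < eps when |z + 2| < eps.
Take delta = min(1, eps). Then 0 < |z + 2| < delta gives both |z + 2| < 1 and |z + 2| < eps, so |2/z + 1| < eps.

delta = min(1, eps)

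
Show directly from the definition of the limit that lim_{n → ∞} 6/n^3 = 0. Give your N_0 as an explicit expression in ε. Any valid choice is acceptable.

Suppose ε > 0. For n ≥ 1, |6/n^3 − 0| = 6/n^3.
6/n^3 < ε ⇔ n^3 > 6/ε ⇔ n > (6/ε)^{1/3}.
Take N_0 = (6/ε)^{1/3}. Then n > N_0 implies 6/n^3 < ε.

N_0 = (6/ε)^{1/3}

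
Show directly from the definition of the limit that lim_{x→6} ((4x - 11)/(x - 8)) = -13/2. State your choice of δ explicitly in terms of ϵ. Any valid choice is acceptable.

δ = min(1, (2/21)ϵ)

Fix ϵ > 0. We want δ > 0 with 0 < |x − 6| < δ ⇒ |(4x - 11)/(x - 8) + 13/2| < ϵ.
Combining over a common denominator, (4x - 11)/(x - 8) + 13/2 = [(4x - 11)·(-2) − 13·(x - 8)] / [(-2)·(x - 8)] = -21(x − 6) / ((-2)(x - 8)).
So |(4x - 11)/(x - 8) + 13/2| = 21|x − 6| / (2·|x − 8|).
Restrict δ ≤ 1. Then |x − 6| < 1 gives |x − 8| = |(x − 6) + (-2)| ≥ 2 − 1 = 1.
Hence |(4x - 11)/(x - 8) + 13/2| < 21|x − 6|/(2·1) = (21/2)|x − 6|, which is < ϵ once |x − 6| < (2/21)ϵ.
Take δ = min(1, (2/21)ϵ). Then 0 < |x − 6| < δ forces both bounds, so |(4x - 11)/(x - 8) + 13/2| < ϵ.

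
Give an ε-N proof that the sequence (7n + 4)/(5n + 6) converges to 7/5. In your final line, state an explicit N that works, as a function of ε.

N = (22/25)/ε

Let ε > 0. For n ≥ 1, |(7n + 4)/(5n + 6) − (7/5)| = |-22|/(5(5n + 6)) = 22/(5(5n + 6)).
Since 5n + 6 ≥ 5n for n ≥ 1, this is ≤ 22/(5·5n) = (22/25)/n.
So |(7n + 4)/(5n + 6) − (7/5)| < ε whenever n > (22/25)/ε.
Take N = (22/25)/ε. If n > N then |(7n + 4)/(5n + 6) − (7/5)| ≤ (22/25)/n < ε.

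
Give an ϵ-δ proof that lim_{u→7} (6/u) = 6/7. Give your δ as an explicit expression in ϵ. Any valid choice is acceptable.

δ = min(7/2, (49/12)ϵ)

Suppose ϵ > 0. We seek δ > 0 such that 0 < |u − 7| < δ implies |6/u − (6/7)| < ϵ.
|6/u − (6/7)| = 6·|7 − u|/(7·|u|) = 6|u − 7|/(7|u|).
Require δ ≤ 7/2 so that |u| > 7 − 7/2 = 7/2, hence 7|u| > 49/2.
Then |6/u − (6/7)| < 6|u − 7|/(49/2), which is < ϵ when |u − 7| < (49/12)ϵ.
Take δ = min(7/2, (49/12)ϵ). Then 0 < |u − 7| < δ gives both |u − 7| < 7/2 and |u − 7| < (49/12)ϵ, so |6/u − (6/7)| < ϵ.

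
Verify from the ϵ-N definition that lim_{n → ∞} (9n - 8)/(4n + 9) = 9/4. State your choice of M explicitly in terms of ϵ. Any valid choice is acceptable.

Let ϵ > 0. For n ≥ 1, |(9n - 8)/(4n + 9) − (9/4)| = |-113|/(4(4n + 9)) = 113/(4(4n + 9)).
Since 4n + 9 ≥ 4n for n ≥ 1, this is ≤ 113/(4·4n) = (113/16)/n.
So |(9n - 8)/(4n + 9) − (9/4)| < ϵ whenever n > (113/16)/ϵ.
Take M = (113/16)/ϵ. If n > M then |(9n - 8)/(4n + 9) − (9/4)| ≤ (113/16)/n < ϵ.

M = (113/16)/ϵ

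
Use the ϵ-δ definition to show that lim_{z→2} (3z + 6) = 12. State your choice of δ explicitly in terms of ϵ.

δ = ϵ/3

Let ϵ > 0. We need δ > 0 so that 0 < |z − 2| < δ implies |(3z + 6) − 12| < ϵ.
|(3z + 6) − 12| = |3z - 6| = 3|z − 2|.
Thus it suffices that |z − 2| < ϵ/3.
Take δ = ϵ/3. If 0 < |z − 2| < δ then |(3z + 6) − 12| = 3|z − 2| < 3·(ϵ/3) = ϵ.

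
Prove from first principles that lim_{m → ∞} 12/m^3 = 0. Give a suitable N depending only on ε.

N = (12/ε)^{1/3}

Fix ε > 0. For m ≥ 1, |12/m^3 − 0| = 12/m^3.
12/m^3 < ε ⇔ m^3 > 12/ε ⇔ m > (12/ε)^{1/3}.
Take N = (12/ε)^{1/3}. Then m > N implies 12/m^3 < ε.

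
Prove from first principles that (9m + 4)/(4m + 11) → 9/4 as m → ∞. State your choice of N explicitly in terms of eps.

N = (83/16)/eps

Fix eps > 0. For m ≥ 1, |(9m + 4)/(4m + 11) − (9/4)| = |-83|/(4(4m + 11)) = 83/(4(4m + 11)).
Since 4m + 11 ≥ 4m for m ≥ 1, this is ≤ 83/(4·4m) = (83/16)/m.
So |(9m + 4)/(4m + 11) − (9/4)| < eps whenever m > (83/16)/eps.
Take N = (83/16)/eps. If m > N then |(9m + 4)/(4m + 11) − (9/4)| ≤ (83/16)/m < eps.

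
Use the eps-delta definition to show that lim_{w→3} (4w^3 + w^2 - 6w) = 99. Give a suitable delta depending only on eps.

delta = min(1, eps/149)

Let eps > 0 be given. We want delta > 0 such that 0 < |w − 3| < delta implies |(4w^3 + w^2 - 6w) − 99| < eps.
(4w^3 + w^2 - 6w) − 99 = 4w^3 + w^2 - 6w - 99 = (w − 3)(4w^2 + 13w + 33).
So |(4w^3 + w^2 - 6w) − 99| = |w − 3|·|4w^2 + 13w + 33|.
Require delta ≤ 1. Then |w − 3| < 1 gives |w| < 4, and by the triangle inequality |4w^2 + 13w + 33| ≤ 4·4^2 + 13·4 + 33 = 149.
Hence |(4w^3 + w^2 - 6w) − 99| ≤ 149|w − 3| < eps provided |w − 3| < eps/149.
Choosing delta = min(1, eps/149) ensures both conditions, hence |(4w^3 + w^2 - 6w) − 99| < eps.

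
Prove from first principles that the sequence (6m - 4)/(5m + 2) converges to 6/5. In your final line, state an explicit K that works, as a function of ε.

Let ε > 0 be given. For m ≥ 1, |(6m - 4)/(5m + 2) − (6/5)| = |-32|/(5(5m + 2)) = 32/(5(5m + 2)).
Since 5m + 2 ≥ 5m for m ≥ 1, this is ≤ 32/(5·5m) = (32/25)/m.
So |(6m - 4)/(5m + 2) − (6/5)| < ε whenever m > (32/25)/ε.
Take K = (32/25)/ε. If m > K then |(6m - 4)/(5m + 2) − (6/5)| ≤ (32/25)/m < ε.

K = (32/25)/ε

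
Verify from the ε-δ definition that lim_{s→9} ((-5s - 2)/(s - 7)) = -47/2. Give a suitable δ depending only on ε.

Let ε > 0. We want δ > 0 with 0 < |s − 9| < δ ⇒ |(-5s - 2)/(s - 7) + 47/2| < ε.
Combining over a common denominator, (-5s - 2)/(s - 7) + 47/2 = [(-5s - 2)·2 − (-47)·(s - 7)] / [2·(s - 7)] = 37(s − 9) / (2(s - 7)).
So |(-5s - 2)/(s - 7) + 47/2| = 37|s − 9| / (2·|s − 7|).
Require δ ≤ 1, so |s − 7| ≥ |2| − |s − 9| > 2 − 1 = 1.
Hence |(-5s - 2)/(s - 7) + 47/2| < 37|s − 9|/(2·1) = (37/2)|s − 9|, which is < ε once |s − 9| < (2/37)ε.
Take δ = min(1, (2/37)ε). Then 0 < |s − 9| < δ forces both bounds, so |(-5s - 2)/(s - 7) + 47/2| < ε.

δ = min(1, (2/37)ε)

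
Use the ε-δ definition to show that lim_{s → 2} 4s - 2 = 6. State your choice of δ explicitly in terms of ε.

δ = ε/4

Let ε > 0 be given. We need δ > 0 so that 0 < |s − 2| < δ implies |(4s - 2) − 6| < ε.
|(4s - 2) − 6| = |4s - 8| = 4|s − 2|.
So 4|s − 2| < ε exactly when |s − 2| < ε/4.
Choosing δ = ε/4 gives |(4s - 2) − 6| = 4|s − 2| < ε whenever |s − 2| < δ.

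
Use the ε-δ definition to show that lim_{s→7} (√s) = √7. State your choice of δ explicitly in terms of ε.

Let ε > 0. We want δ > 0 such that 0 < |s − 7| < δ implies |√s − √7| < ε.
Multiplying by the conjugate, |√s − √7| = |s − 7|/(√s + √7).
Restrict δ ≤ 7 so that |s − 7| < 7 forces s > 0, and then √s + √7 > √7.
Hence |√s − √7| < |s − 7|/√7, which is < ε once |s − 7| < √7·ε.
Take δ = min(7, √7·ε). If 0 < |s − 7| < δ then s > 0 and |√s − √7| < |s − 7|/√7 < ε.

δ = min(7, √7·ε)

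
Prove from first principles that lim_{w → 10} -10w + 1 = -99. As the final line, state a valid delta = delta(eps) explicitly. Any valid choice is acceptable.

delta = eps/10

Fix eps > 0. We need delta > 0 so that 0 < |w − 10| < delta implies |(-10w + 1) + 99| < eps.
|(-10w + 1) + 99| = |-10w + 100| = 10|w − 10|.
Thus it suffices that |w − 10| < eps/10.
Choosing delta = eps/10 gives |(-10w + 1) + 99| = 10|w − 10| < eps whenever |w − 10| < delta.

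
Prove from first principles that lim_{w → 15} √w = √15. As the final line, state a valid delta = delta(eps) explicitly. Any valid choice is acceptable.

Suppose eps > 0. We want delta > 0 such that 0 < |w − 15| < delta implies |√w − √15| < eps.
Rationalise: √w − √15 = (w − 15)/(√w + √15), so |√w − √15| = |w − 15|/(√w + √15).
Restrict delta ≤ 15 so that |w − 15| < 15 forces w > 0, and then √w + √15 > √15.
Hence |√w − √15| < |w − 15|/√15, which is < eps once |w − 15| < √15·eps.
Take delta = min(15, √15·eps). If 0 < |w − 15| < delta then w > 0 and |√w − √15| < |w − 15|/√15 < eps.

delta = min(15, √15·eps)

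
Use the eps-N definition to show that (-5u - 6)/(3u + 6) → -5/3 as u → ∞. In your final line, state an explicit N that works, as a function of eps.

Suppose eps > 0. We seek N > 0 such that u > N implies |(-5u - 6)/(3u + 6) + 5/3| < eps.
(-5u - 6)/(3u + 6) + 5/3 = (3(-5u - 6) − (-5)(3u + 6)) / (3(3u + 6)) = 12/(3(3u + 6)).
For u > 0 we have 3u + 6 > 3u, so |(-5u - 6)/(3u + 6) + 5/3| = 12/(3(3u + 6)) < 12/(3·3u) = (4/3)/u.
Thus |(-5u - 6)/(3u + 6) + 5/3| < eps whenever u > (4/3)/eps.
Take N = (4/3)/eps. If u > N then |(-5u - 6)/(3u + 6) + 5/3| < (4/3)/u < eps.

N = (4/3)/eps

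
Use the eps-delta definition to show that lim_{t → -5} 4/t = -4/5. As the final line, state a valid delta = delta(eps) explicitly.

delta = min(5/2, (25/8)eps)

Fix eps > 0. We seek delta > 0 such that 0 < |t + 5| < delta implies |4/t + 4/5| < eps.
|4/t + 4/5| = 4·|-5 − t|/(5·|t|) = 4|t + 5|/(5|t|).
Restrict delta ≤ 5/2. Then |t + 5| < 5/2 gives |t| > 5/2, so 5|t| > 25/2.
Then |4/t + 4/5| < 4|t + 5|/(25/2), which is < eps when |t + 5| < (25/8)eps.
Take delta = min(5/2, (25/8)eps). Then 0 < |t + 5| < delta gives both |t + 5| < 5/2 and |t + 5| < (25/8)eps, so |4/t + 4/5| < eps.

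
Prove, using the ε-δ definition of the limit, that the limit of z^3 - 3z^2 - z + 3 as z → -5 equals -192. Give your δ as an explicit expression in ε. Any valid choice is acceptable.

Fix ε > 0. We want δ > 0 such that 0 < |z + 5| < δ implies |(z^3 - 3z^2 - z + 3) + 192| < ε.
(z^3 - 3z^2 - z + 3) + 192 = z^3 - 3z^2 - z + 195 = (z + 5)(z^2 - 8z + 39).
So |(z^3 - 3z^2 - z + 3) + 192| = |z + 5|·|z^2 - 8z + 39|.
Require δ ≤ 2. Then |z + 5| < 2 gives |z| < 7, and by the triangle inequality |z^2 - 8z + 39| ≤ 7^2 + 8·7 + 39 = 144.
Hence |(z^3 - 3z^2 - z + 3) + 192| ≤ 144|z + 5| < ε provided |z + 5| < ε/144.
Choosing δ = min(2, ε/144) ensures both conditions, hence |(z^3 - 3z^2 - z + 3) + 192| < ε.

δ = min(2, ε/144)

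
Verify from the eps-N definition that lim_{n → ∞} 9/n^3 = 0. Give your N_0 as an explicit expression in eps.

N_0 = (9/eps)^{1/3}

Let eps > 0 be given. For n ≥ 1, |9/n^3 − 0| = 9/n^3.
9/n^3 < eps ⇔ n^3 > 9/eps ⇔ n > (9/eps)^{1/3}.
Take N_0 = (9/eps)^{1/3}. Then n > N_0 implies 9/n^3 < eps.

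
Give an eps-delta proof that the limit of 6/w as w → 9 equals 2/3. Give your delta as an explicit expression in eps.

delta = min(9/2, (27/4)eps)

Fix eps > 0. We seek delta > 0 such that 0 < |w − 9| < delta implies |6/w − (2/3)| < eps.
|6/w − (2/3)| = 6·|9 − w|/(9·|w|) = 6|w − 9|/(9|w|).
Require delta ≤ 9/2 so that |w| > 9 − 9/2 = 9/2, hence 9|w| > 81/2.
Then |6/w − (2/3)| < 6|w − 9|/(81/2), which is < eps when |w − 9| < (27/4)eps.
Take delta = min(9/2, (27/4)eps). Then 0 < |w − 9| < delta gives both |w − 9| < 9/2 and |w − 9| < (27/4)eps, so |6/w − (2/3)| < eps.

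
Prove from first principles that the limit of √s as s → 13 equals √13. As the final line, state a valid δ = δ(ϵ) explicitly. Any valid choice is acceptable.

Fix ϵ > 0. We want δ > 0 such that 0 < |s − 13| < δ implies |√s − √13| < ϵ.
Multiplying by the conjugate, |√s − √13| = |s − 13|/(√s + √13).
Restrict δ ≤ 13 so that |s − 13| < 13 forces s > 0, and then √s + √13 > √13.
Hence |√s − √13| < |s − 13|/√13, which is < ϵ once |s − 13| < √13·ϵ.
Take δ = min(13, √13·ϵ). If 0 < |s − 13| < δ then s > 0 and |√s − √13| < |s − 13|/√13 < ϵ.

δ = min(13, √13·ϵ)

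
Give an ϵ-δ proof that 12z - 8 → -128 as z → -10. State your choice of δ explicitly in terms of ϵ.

δ = ϵ/12

Let ϵ > 0 be given. We need δ > 0 so that 0 < |z + 10| < δ implies |(12z - 8) + 128| < ϵ.
|(12z - 8) + 128| = |12z + 120| = 12|z + 10|.
So 12|z + 10| < ϵ exactly when |z + 10| < ϵ/12.
Choosing δ = ϵ/12 gives |(12z - 8) + 128| = 12|z + 10| < ϵ whenever |z + 10| < δ.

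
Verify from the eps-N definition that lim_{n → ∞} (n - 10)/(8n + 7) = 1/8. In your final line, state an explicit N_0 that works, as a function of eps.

N_0 = (87/64)/eps

Let eps > 0. For n ≥ 1, |(n - 10)/(8n + 7) − (1/8)| = |-87|/(8(8n + 7)) = 87/(8(8n + 7)).
Since 8n + 7 ≥ 8n for n ≥ 1, this is ≤ 87/(8·8n) = (87/64)/n.
So |(n - 10)/(8n + 7) − (1/8)| < eps whenever n > (87/64)/eps.
Take N_0 = (87/64)/eps. If n > N_0 then |(n - 10)/(8n + 7) − (1/8)| ≤ (87/64)/n < eps.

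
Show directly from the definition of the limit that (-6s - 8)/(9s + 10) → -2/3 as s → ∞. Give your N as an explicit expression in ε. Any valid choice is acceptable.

N = (4/27)/ε

Suppose ε > 0. We seek N > 0 such that s > N implies |(-6s - 8)/(9s + 10) + 2/3| < ε.
(-6s - 8)/(9s + 10) + 2/3 = (9(-6s - 8) − (-6)(9s + 10)) / (9(9s + 10)) = -12/(9(9s + 10)).
For s > 0 we have 9s + 10 > 9s, so |(-6s - 8)/(9s + 10) + 2/3| = 12/(9(9s + 10)) < 12/(9·9s) = (4/27)/s.
Thus |(-6s - 8)/(9s + 10) + 2/3| < ε whenever s > (4/27)/ε.
Take N = (4/27)/ε. If s > N then |(-6s - 8)/(9s + 10) + 2/3| < (4/27)/s < ε.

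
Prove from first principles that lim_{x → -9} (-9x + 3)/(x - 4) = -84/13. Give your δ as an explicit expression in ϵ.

Let ϵ > 0 be given. We want δ > 0 with 0 < |x + 9| < δ ⇒ |(-9x + 3)/(x - 4) + 84/13| < ϵ.
Combining over a common denominator, (-9x + 3)/(x - 4) + 84/13 = [(-9x + 3)·(-13) − 84·(x - 4)] / [(-13)·(x - 4)] = 33(x + 9) / ((-13)(x - 4)).
So |(-9x + 3)/(x - 4) + 84/13| = 33|x + 9| / (13·|x − 4|).
Require δ ≤ 13/2, so |x − 4| ≥ |-13| − |x + 9| > 13 − 13/2 = 13/2.
Hence |(-9x + 3)/(x - 4) + 84/13| < 33|x + 9|/(13·(13/2)) = (66/169)|x + 9|, which is < ϵ once |x + 9| < (169/66)ϵ.
Take δ = min(13/2, (169/66)ϵ). Then 0 < |x + 9| < δ forces both bounds, so |(-9x + 3)/(x - 4) + 84/13| < ϵ.

δ = min(13/2, (169/66)ϵ)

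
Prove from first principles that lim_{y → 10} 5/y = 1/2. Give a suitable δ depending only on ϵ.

δ = min(5, 10ϵ)

Let ϵ > 0. We seek δ > 0 such that 0 < |y − 10| < δ implies |5/y − (1/2)| < ϵ.
|5/y − (1/2)| = 5·|10 − y|/(10·|y|) = 5|y − 10|/(10|y|).
Restrict δ ≤ 5. Then |y − 10| < 5 gives |y| > 5, so 10|y| > 50.
Then |5/y − (1/2)| < 5|y − 10|/50, which is < ϵ when |y − 10| < 10ϵ.
Take δ = min(5, 10ϵ). Then 0 < |y − 10| < δ gives both |y − 10| < 5 and |y − 10| < 10ϵ, so |5/y − (1/2)| < ϵ.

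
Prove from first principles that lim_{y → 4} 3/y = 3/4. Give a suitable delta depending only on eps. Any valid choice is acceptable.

Let eps > 0 be given. We seek delta > 0 such that 0 < |y − 4| < delta implies |3/y − (3/4)| < eps.
|3/y − (3/4)| = 3·|4 − y|/(4·|y|) = 3|y − 4|/(4|y|).
Restrict delta ≤ 2. Then |y − 4| < 2 gives |y| > 2, so 4|y| > 8.
Then |3/y − (3/4)| < 3|y − 4|/8, which is < eps when |y − 4| < (8/3)eps.
Take delta = min(2, (8/3)eps). Then 0 < |y − 4| < delta gives both |y − 4| < 2 and |y − 4| < (8/3)eps, so |3/y − (3/4)| < eps.

delta = min(2, (8/3)eps)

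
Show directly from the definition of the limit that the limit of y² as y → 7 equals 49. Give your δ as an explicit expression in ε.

δ = min(1, ε/15)

Let ε > 0 be given. We seek δ > 0 with 0 < |y − 7| < δ ⇒ |y² − 49| < ε.
Factor: y² − 49 = (y − 7)(y + 7), so |y² − 49| = |y − 7|·|y + 7|.
Restrict δ ≤ 1. Then |y − 7| < 1 gives |y| < 8, so by the triangle inequality |y + 7| ≤ 8 + 7 = 15.
Hence |y² − 49| ≤ 15|y − 7|, which is < ε once |y − 7| < ε/15.
Take δ = min(1, ε/15). If 0 < |y − 7| < δ then both bounds hold and |y² − 49| ≤ 15|y − 7| < 15·(ε/15) = ε.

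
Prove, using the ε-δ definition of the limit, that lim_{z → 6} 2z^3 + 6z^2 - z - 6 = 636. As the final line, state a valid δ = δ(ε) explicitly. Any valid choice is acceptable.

δ = min(1, ε/331)

Fix ε > 0. We want δ > 0 such that 0 < |z − 6| < δ implies |(2z^3 + 6z^2 - z - 6) − 636| < ε.
(2z^3 + 6z^2 - z - 6) − 636 = 2z^3 + 6z^2 - z - 642 = (z − 6)(2z^2 + 18z + 107).
So |(2z^3 + 6z^2 - z - 6) − 636| = |z − 6|·|2z^2 + 18z + 107|.
Assume first that |z − 6| < 1, so |z| < 7. Then |2z^2 + 18z + 107| ≤ 2·7^2 + 18·7 + 107 = 331.
Hence |(2z^3 + 6z^2 - z - 6) − 636| ≤ 331|z − 6| < ε provided |z − 6| < ε/331.
Take δ = min(1, ε/331). Then 0 < |z − 6| < δ gives both |z − 6| < 1 and |z − 6| < ε/331, so |(2z^3 + 6z^2 - z - 6) − 636| < ε.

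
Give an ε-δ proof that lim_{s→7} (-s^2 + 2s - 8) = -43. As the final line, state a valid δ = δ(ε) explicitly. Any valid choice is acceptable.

δ = min(2, ε/14)

Fix ε > 0. We want δ > 0 such that 0 < |s − 7| < δ implies |(-s^2 + 2s - 8) + 43| < ε.
(-s^2 + 2s - 8) + 43 = -s^2 + 2s + 35 = (s − 7)(-s - 5).
So |(-s^2 + 2s - 8) + 43| = |s − 7|·|-s - 5|.
Require δ ≤ 2. Then |s − 7| < 2 gives |s| < 9, and by the triangle inequality |-s - 5| ≤ 9 + 5 = 14.
Hence |(-s^2 + 2s - 8) + 43| ≤ 14|s − 7| < ε provided |s − 7| < ε/14.
Choosing δ = min(2, ε/14) ensures both conditions, hence |(-s^2 + 2s - 8) + 43| < ε.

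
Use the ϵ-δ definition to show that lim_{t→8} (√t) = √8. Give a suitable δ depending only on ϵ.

δ = min(8, √8·ϵ)

Let ϵ > 0 be given. We want δ > 0 such that 0 < |t − 8| < δ implies |√t − √8| < ϵ.
Multiplying by the conjugate, |√t − √8| = |t − 8|/(√t + √8).
Restrict δ ≤ 8 so that |t − 8| < 8 forces t > 0, and then √t + √8 > √8.
Hence |√t − √8| < |t − 8|/√8, which is < ϵ once |t − 8| < √8·ϵ.
Take δ = min(8, √8·ϵ). If 0 < |t − 8| < δ then t > 0 and |√t − √8| < |t − 8|/√8 < ϵ.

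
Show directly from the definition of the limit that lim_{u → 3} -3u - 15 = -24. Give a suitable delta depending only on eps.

Suppose eps > 0. We need delta > 0 so that 0 < |u − 3| < delta implies |(-3u - 15) + 24| < eps.
Since (-3u - 15) + 24 = -3(u − 3), we have |(-3u - 15) + 24| = 3|u − 3|.
So 3|u − 3| < eps exactly when |u − 3| < eps/3.
Choosing delta = eps/3 gives |(-3u - 15) + 24| = 3|u − 3| < eps whenever |u − 3| < delta.

delta = eps/3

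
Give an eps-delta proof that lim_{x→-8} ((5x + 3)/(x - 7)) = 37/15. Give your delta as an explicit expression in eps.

Fix eps > 0. We want delta > 0 with 0 < |x + 8| < delta ⇒ |(5x + 3)/(x - 7) − (37/15)| < eps.
Combining over a common denominator, (5x + 3)/(x - 7) − (37/15) = [(5x + 3)·(-15) − (-37)·(x - 7)] / [(-15)·(x - 7)] = -38(x + 8) / ((-15)(x - 7)).
So |(5x + 3)/(x - 7) − (37/15)| = 38|x + 8| / (15·|x − 7|).
Require delta ≤ 15/2, so |x − 7| ≥ |-15| − |x + 8| > 15 − 15/2 = 15/2.
Hence |(5x + 3)/(x - 7) − (37/15)| < 38|x + 8|/(15·(15/2)) = (76/225)|x + 8|, which is < eps once |x + 8| < (225/76)eps.
Take delta = min(15/2, (225/76)eps). Then 0 < |x + 8| < delta forces both bounds, so |(5x + 3)/(x - 7) − (37/15)| < eps.

delta = min(15/2, (225/76)eps)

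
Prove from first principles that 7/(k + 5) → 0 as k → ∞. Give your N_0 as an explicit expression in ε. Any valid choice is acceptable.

N_0 = 7/ε

Let ε > 0. For k ≥ 1, |7/(k + 5) − 0| = 7/(k + 5) ≤ 7/k.
We need 7/k < ε, i.e. k > 7/ε.
Take N_0 = 7/ε. If k > N_0 then |7/(k + 5)| ≤ 7/k < ε.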